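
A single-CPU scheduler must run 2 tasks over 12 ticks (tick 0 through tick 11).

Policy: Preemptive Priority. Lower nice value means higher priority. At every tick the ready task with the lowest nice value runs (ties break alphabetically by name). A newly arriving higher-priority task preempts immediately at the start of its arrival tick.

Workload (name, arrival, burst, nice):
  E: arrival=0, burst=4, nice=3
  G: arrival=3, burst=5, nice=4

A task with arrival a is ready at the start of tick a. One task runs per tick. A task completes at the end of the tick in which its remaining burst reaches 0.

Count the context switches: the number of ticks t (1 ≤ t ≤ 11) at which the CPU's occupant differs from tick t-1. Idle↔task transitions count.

context switches = 2

t=0: ready={E} → run E
t=1: ready={E} → run E
t=2: ready={E} → run E
t=3: ready={E,G} → run E
t=4: ready={G} → run G
t=5: ready={G} → run G
t=6: ready={G} → run G
t=7: ready={G} → run G
t=8: ready={G} → run G
t=9: (idle)
t=10: (idle)
t=11: (idle)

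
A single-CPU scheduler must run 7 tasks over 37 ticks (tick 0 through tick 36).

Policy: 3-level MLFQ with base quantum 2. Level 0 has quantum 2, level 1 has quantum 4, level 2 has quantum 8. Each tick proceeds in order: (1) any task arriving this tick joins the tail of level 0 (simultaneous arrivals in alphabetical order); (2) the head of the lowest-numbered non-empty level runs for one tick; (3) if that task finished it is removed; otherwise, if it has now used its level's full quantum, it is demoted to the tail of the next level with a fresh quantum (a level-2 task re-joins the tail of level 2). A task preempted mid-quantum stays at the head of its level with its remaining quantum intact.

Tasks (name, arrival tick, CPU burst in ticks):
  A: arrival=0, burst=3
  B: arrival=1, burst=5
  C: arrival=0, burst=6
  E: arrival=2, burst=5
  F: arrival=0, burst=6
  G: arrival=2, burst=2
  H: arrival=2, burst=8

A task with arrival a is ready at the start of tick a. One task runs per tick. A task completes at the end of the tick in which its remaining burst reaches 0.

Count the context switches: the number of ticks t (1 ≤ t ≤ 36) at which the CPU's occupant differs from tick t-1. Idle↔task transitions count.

t=0: L0/L1/L2 = ACF/-/- → run A
t=1: L0/L1/L2 = ACFB/-/- → run A
t=2: L0/L1/L2 = CFBEGH/A/- → run C
t=3: L0/L1/L2 = CFBEGH/A/- → run C
t=4: L0/L1/L2 = FBEGH/AC/- → run F
t=5: L0/L1/L2 = FBEGH/AC/- → run F
t=6: L0/L1/L2 = BEGH/ACF/- → run B
t=7: L0/L1/L2 = BEGH/ACF/- → run B
t=8: L0/L1/L2 = EGH/ACFB/- → run E
t=9: L0/L1/L2 = EGH/ACFB/- → run E
t=10: L0/L1/L2 = GH/ACFBE/- → run G
t=11: L0/L1/L2 = GH/ACFBE/- → run G
t=12: L0/L1/L2 = H/ACFBE/- → run H
t=13: L0/L1/L2 = H/ACFBE/- → run H
t=14: L0/L1/L2 = -/ACFBEH/- → run A
t=15: L0/L1/L2 = -/CFBEH/- → run C
t=16: L0/L1/L2 = -/CFBEH/- → run C
t=17: L0/L1/L2 = -/CFBEH/- → run C
t=18: L0/L1/L2 = -/CFBEH/- → run C
t=19: L0/L1/L2 = -/FBEH/- → run F
t=20: L0/L1/L2 = -/FBEH/- → run F
t=21: L0/L1/L2 = -/FBEH/- → run F
t=22: L0/L1/L2 = -/FBEH/- → run F
t=23: L0/L1/L2 = -/BEH/- → run B
t=24: L0/L1/L2 = -/BEH/- → run B
t=25: L0/L1/L2 = -/BEH/- → run B
t=26: L0/L1/L2 = -/EH/- → run E
t=27: L0/L1/L2 = -/EH/- → run E
t=28: L0/L1/L2 = -/EH/- → run E
t=29: L0/L1/L2 = -/H/- → run H
t=30: L0/L1/L2 = -/H/- → run H
t=31: L0/L1/L2 = -/H/- → run H
t=32: L0/L1/L2 = -/H/- → run H
t=33: L0/L1/L2 = -/-/H → run H
t=34: L0/L1/L2 = -/-/H → run H
t=35: (idle)
t=36: (idle)

context switches = 13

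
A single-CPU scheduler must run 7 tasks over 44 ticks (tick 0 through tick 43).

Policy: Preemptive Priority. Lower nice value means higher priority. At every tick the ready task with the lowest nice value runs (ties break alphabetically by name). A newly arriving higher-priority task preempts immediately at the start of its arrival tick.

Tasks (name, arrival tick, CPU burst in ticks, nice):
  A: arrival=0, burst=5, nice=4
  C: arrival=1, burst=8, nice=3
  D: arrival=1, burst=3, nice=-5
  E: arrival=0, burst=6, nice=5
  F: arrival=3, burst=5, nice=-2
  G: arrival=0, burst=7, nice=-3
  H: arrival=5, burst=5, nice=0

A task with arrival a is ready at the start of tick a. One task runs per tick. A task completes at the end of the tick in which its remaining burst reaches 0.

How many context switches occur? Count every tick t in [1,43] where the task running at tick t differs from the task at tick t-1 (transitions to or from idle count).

context switches = 8

t=0: ready={A,E,G} → run G
t=1: ready={A,C,D,E,G} → run D
t=2: ready={A,C,D,E,G} → run D
t=3: ready={A,C,D,E,F,G} → run D
t=4: ready={A,C,E,F,G} → run G
t=5: ready={A,C,E,F,G,H} → run G
t=6: ready={A,C,E,F,G,H} → run G
t=7: ready={A,C,E,F,G,H} → run G
t=8: ready={A,C,E,F,G,H} → run G
t=9: ready={A,C,E,F,G,H} → run G
t=10: ready={A,C,E,F,H} → run F
t=11: ready={A,C,E,F,H} → run F
t=12: ready={A,C,E,F,H} → run F
t=13: ready={A,C,E,F,H} → run F
t=14: ready={A,C,E,F,H} → run F
t=15: ready={A,C,E,H} → run H
t=16: ready={A,C,E,H} → run H
t=17: ready={A,C,E,H} → run H
t=18: ready={A,C,E,H} → run H
t=19: ready={A,C,E,H} → run H
t=20: ready={A,C,E} → run C
t=21: ready={A,C,E} → run C
t=22: ready={A,C,E} → run C
t=23: ready={A,C,E} → run C
t=24: ready={A,C,E} → run C
t=25: ready={A,C,E} → run C
t=26: ready={A,C,E} → run C
t=27: ready={A,C,E} → run C
t=28: ready={A,E} → run A
t=29: ready={A,E} → run A
t=30: ready={A,E} → run A
t=31: ready={A,E} → run A
t=32: ready={A,E} → run A
t=33: ready={E} → run E
t=34: ready={E} → run E
t=35: ready={E} → run E
t=36: ready={E} → run E
t=37: ready={E} → run E
t=38: ready={E} → run E
t=39: (idle)
t=40: (idle)
t=41: (idle)
t=42: (idle)
t=43: (idle)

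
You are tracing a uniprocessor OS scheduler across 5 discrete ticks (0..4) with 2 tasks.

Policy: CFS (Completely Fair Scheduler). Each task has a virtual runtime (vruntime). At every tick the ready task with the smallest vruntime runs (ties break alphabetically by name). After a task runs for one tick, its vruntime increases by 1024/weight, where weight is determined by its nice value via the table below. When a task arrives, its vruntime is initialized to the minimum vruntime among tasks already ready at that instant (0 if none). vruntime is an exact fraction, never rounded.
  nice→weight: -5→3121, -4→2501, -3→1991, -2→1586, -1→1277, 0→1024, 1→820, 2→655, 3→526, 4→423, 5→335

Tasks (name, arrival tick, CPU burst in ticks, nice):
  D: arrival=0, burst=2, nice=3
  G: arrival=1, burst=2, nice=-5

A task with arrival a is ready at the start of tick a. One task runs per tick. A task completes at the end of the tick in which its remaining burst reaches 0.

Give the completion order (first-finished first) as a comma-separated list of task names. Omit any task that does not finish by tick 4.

completion order = D, G

t=0: vr[D=0] → run D
t=1: vr[D=512/263 G=512/263] → run D
t=2: vr[G=512/263] → run G
t=3: vr[G=1867264/820823] → run G
t=4: (idle)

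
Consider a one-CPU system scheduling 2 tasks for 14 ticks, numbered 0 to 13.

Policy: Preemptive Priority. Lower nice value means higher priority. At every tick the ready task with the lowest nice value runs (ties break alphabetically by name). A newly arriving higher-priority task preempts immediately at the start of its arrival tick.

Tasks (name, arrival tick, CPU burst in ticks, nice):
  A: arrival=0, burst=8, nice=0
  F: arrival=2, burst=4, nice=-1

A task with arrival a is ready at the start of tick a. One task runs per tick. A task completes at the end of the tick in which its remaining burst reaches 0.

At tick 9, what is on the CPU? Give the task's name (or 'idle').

running at tick 9 = A

t=0: ready={A} → run A
t=1: ready={A} → run A
t=2: ready={A,F} → run F
t=3: ready={A,F} → run F
t=4: ready={A,F} → run F
t=5: ready={A,F} → run F
t=6: ready={A} → run A
t=7: ready={A} → run A
t=8: ready={A} → run A
t=9: ready={A} → run A
t=10: ready={A} → run A
t=11: ready={A} → run A
t=12: (idle)
t=13: (idle)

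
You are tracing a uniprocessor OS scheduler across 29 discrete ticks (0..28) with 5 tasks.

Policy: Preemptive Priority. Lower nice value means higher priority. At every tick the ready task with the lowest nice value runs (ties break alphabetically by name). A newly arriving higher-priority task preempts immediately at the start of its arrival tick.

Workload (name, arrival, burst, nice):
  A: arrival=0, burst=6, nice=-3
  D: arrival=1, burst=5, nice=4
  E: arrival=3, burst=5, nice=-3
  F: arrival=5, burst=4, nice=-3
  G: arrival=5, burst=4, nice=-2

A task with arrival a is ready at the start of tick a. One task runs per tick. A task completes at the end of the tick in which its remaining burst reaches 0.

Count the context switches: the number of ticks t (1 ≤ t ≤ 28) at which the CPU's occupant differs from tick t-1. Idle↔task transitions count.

t=0: ready={A} → run A
t=1: ready={A,D} → run A
t=2: ready={A,D} → run A
t=3: ready={A,D,E} → run A
t=4: ready={A,D,E} → run A
t=5: ready={A,D,E,F,G} → run A
t=6: ready={D,E,F,G} → run E
t=7: ready={D,E,F,G} → run E
t=8: ready={D,E,F,G} → run E
t=9: ready={D,E,F,G} → run E
t=10: ready={D,E,F,G} → run E
t=11: ready={D,F,G} → run F
t=12: ready={D,F,G} → run F
t=13: ready={D,F,G} → run F
t=14: ready={D,F,G} → run F
t=15: ready={D,G} → run G
t=16: ready={D,G} → run G
t=17: ready={D,G} → run G
t=18: ready={D,G} → run G
t=19: ready={D} → run D
t=20: ready={D} → run D
t=21: ready={D} → run D
t=22: ready={D} → run D
t=23: ready={D} → run D
t=24: (idle)
t=25: (idle)
t=26: (idle)
t=27: (idle)
t=28: (idle)

context switches = 5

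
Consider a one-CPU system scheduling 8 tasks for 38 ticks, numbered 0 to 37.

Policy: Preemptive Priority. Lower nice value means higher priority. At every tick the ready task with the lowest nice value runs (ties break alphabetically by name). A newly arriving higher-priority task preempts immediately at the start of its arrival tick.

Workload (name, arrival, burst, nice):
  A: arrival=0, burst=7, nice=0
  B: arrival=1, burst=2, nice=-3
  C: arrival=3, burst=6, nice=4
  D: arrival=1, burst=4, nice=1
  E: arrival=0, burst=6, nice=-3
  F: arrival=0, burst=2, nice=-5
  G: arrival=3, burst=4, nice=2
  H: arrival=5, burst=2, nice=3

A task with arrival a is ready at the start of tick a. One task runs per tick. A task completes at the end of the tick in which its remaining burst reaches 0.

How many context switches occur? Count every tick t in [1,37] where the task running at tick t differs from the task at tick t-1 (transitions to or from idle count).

t=0: ready={A,E,F} → run F
t=1: ready={A,B,D,E,F} → run F
t=2: ready={A,B,D,E} → run B
t=3: ready={A,B,C,D,E,G} → run B
t=4: ready={A,C,D,E,G} → run E
t=5: ready={A,C,D,E,G,H} → run E
t=6: ready={A,C,D,E,G,H} → run E
t=7: ready={A,C,D,E,G,H} → run E
t=8: ready={A,C,D,E,G,H} → run E
t=9: ready={A,C,D,E,G,H} → run E
t=10: ready={A,C,D,G,H} → run A
t=11: ready={A,C,D,G,H} → run A
t=12: ready={A,C,D,G,H} → run A
t=13: ready={A,C,D,G,H} → run A
t=14: ready={A,C,D,G,H} → run A
t=15: ready={A,C,D,G,H} → run A
t=16: ready={A,C,D,G,H} → run A
t=17: ready={C,D,G,H} → run D
t=18: ready={C,D,G,H} → run D
t=19: ready={C,D,G,H} → run D
t=20: ready={C,D,G,H} → run D
t=21: ready={C,G,H} → run G
t=22: ready={C,G,H} → run G
t=23: ready={C,G,H} → run G
t=24: ready={C,G,H} → run G
t=25: ready={C,H} → run H
t=26: ready={C,H} → run H
t=27: ready={C} → run C
t=28: ready={C} → run C
t=29: ready={C} → run C
t=30: ready={C} → run C
t=31: ready={C} → run C
t=32: ready={C} → run C
t=33: (idle)
t=34: (idle)
t=35: (idle)
t=36: (idle)
t=37: (idle)

context switches = 8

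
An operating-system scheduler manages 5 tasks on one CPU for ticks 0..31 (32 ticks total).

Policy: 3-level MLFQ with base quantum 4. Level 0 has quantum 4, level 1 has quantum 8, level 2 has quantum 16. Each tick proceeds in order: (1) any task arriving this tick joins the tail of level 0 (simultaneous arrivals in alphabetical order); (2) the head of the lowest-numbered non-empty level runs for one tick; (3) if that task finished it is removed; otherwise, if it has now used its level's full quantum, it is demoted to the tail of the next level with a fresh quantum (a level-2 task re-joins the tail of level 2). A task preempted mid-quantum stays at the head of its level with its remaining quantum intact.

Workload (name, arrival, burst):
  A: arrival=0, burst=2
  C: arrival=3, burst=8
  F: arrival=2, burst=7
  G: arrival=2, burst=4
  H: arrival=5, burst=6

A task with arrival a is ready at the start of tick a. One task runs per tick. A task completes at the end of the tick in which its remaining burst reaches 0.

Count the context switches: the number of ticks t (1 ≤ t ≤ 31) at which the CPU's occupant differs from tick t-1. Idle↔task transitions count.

context switches = 8

t=0: L0/L1/L2 = A/-/- → run A
t=1: L0/L1/L2 = A/-/- → run A
t=2: L0/L1/L2 = FG/-/- → run F
t=3: L0/L1/L2 = FGC/-/- → run F
t=4: L0/L1/L2 = FGC/-/- → run F
t=5: L0/L1/L2 = FGCH/-/- → run F
t=6: L0/L1/L2 = GCH/F/- → run G
t=7: L0/L1/L2 = GCH/F/- → run G
t=8: L0/L1/L2 = GCH/F/- → run G
t=9: L0/L1/L2 = GCH/F/- → run G
t=10: L0/L1/L2 = CH/F/- → run C
t=11: L0/L1/L2 = CH/F/- → run C
t=12: L0/L1/L2 = CH/F/- → run C
t=13: L0/L1/L2 = CH/F/- → run C
t=14: L0/L1/L2 = H/FC/- → run H
t=15: L0/L1/L2 = H/FC/- → run H
t=16: L0/L1/L2 = H/FC/- → run H
t=17: L0/L1/L2 = H/FC/- → run H
t=18: L0/L1/L2 = -/FCH/- → run F
t=19: L0/L1/L2 = -/FCH/- → run F
t=20: L0/L1/L2 = -/FCH/- → run F
t=21: L0/L1/L2 = -/CH/- → run C
t=22: L0/L1/L2 = -/CH/- → run C
t=23: L0/L1/L2 = -/CH/- → run C
t=24: L0/L1/L2 = -/CH/- → run C
t=25: L0/L1/L2 = -/H/- → run H
t=26: L0/L1/L2 = -/H/- → run H
t=27: (idle)
t=28: (idle)
t=29: (idle)
t=30: (idle)
t=31: (idle)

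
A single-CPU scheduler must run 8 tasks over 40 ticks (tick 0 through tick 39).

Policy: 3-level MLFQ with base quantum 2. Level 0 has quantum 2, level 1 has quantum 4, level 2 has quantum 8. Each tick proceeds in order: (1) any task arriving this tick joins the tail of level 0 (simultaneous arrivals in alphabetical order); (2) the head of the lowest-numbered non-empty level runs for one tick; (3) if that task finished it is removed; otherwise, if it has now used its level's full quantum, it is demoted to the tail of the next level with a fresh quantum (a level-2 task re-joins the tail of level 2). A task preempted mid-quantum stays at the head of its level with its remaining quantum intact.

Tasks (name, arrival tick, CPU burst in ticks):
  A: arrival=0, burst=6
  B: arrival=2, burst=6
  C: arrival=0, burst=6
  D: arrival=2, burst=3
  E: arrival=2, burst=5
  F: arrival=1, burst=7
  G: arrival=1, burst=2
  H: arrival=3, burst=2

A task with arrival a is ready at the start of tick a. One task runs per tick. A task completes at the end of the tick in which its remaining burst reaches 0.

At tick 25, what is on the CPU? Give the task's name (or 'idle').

t=0: L0/L1/L2 = AC/-/- → run A
t=1: L0/L1/L2 = ACFG/-/- → run A
t=2: L0/L1/L2 = CFGBDE/A/- → run C
t=3: L0/L1/L2 = CFGBDEH/A/- → run C
t=4: L0/L1/L2 = FGBDEH/AC/- → run F
t=5: L0/L1/L2 = FGBDEH/AC/- → run F
t=6: L0/L1/L2 = GBDEH/ACF/- → run G
t=7: L0/L1/L2 = GBDEH/ACF/- → run G
t=8: L0/L1/L2 = BDEH/ACF/- → run B
t=9: L0/L1/L2 = BDEH/ACF/- → run B
t=10: L0/L1/L2 = DEH/ACFB/- → run D
t=11: L0/L1/L2 = DEH/ACFB/- → run D
t=12: L0/L1/L2 = EH/ACFBD/- → run E
t=13: L0/L1/L2 = EH/ACFBD/- → run E
t=14: L0/L1/L2 = H/ACFBDE/- → run H
t=15: L0/L1/L2 = H/ACFBDE/- → run H
t=16: L0/L1/L2 = -/ACFBDE/- → run A
t=17: L0/L1/L2 = -/ACFBDE/- → run A
t=18: L0/L1/L2 = -/ACFBDE/- → run A
t=19: L0/L1/L2 = -/ACFBDE/- → run A
t=20: L0/L1/L2 = -/CFBDE/- → run C
t=21: L0/L1/L2 = -/CFBDE/- → run C
t=22: L0/L1/L2 = -/CFBDE/- → run C
t=23: L0/L1/L2 = -/CFBDE/- → run C
t=24: L0/L1/L2 = -/FBDE/- → run F
t=25: L0/L1/L2 = -/FBDE/- → run F
t=26: L0/L1/L2 = -/FBDE/- → run F
t=27: L0/L1/L2 = -/FBDE/- → run F
t=28: L0/L1/L2 = -/BDE/F → run B
t=29: L0/L1/L2 = -/BDE/F → run B
t=30: L0/L1/L2 = -/BDE/F → run B
t=31: L0/L1/L2 = -/BDE/F → run B
t=32: L0/L1/L2 = -/DE/F → run D
t=33: L0/L1/L2 = -/E/F → run E
t=34: L0/L1/L2 = -/E/F → run E
t=35: L0/L1/L2 = -/E/F → run E
t=36: L0/L1/L2 = -/-/F → run F
t=37: (idle)
t=38: (idle)
t=39: (idle)

running at tick 25 = F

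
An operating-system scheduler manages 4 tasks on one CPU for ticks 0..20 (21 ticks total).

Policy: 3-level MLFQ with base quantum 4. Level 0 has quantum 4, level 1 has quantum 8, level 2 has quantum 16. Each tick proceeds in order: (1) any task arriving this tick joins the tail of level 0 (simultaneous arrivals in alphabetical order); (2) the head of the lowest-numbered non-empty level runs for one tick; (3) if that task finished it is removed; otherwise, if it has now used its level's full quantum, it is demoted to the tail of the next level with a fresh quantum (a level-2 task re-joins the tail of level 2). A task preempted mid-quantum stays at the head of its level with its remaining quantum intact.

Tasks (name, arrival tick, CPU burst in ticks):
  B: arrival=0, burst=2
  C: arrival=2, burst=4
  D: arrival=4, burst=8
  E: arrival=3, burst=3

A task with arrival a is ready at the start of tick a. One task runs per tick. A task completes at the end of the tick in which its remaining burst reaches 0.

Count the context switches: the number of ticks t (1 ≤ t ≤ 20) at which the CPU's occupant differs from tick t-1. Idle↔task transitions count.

t=0: L0/L1/L2 = B/-/- → run B
t=1: L0/L1/L2 = B/-/- → run B
t=2: L0/L1/L2 = C/-/- → run C
t=3: L0/L1/L2 = CE/-/- → run C
t=4: L0/L1/L2 = CED/-/- → run C
t=5: L0/L1/L2 = CED/-/- → run C
t=6: L0/L1/L2 = ED/-/- → run E
t=7: L0/L1/L2 = ED/-/- → run E
t=8: L0/L1/L2 = ED/-/- → run E
t=9: L0/L1/L2 = D/-/- → run D
t=10: L0/L1/L2 = D/-/- → run D
t=11: L0/L1/L2 = D/-/- → run D
t=12: L0/L1/L2 = D/-/- → run D
t=13: L0/L1/L2 = -/D/- → run D
t=14: L0/L1/L2 = -/D/- → run D
t=15: L0/L1/L2 = -/D/- → run D
t=16: L0/L1/L2 = -/D/- → run D
t=17: (idle)
t=18: (idle)
t=19: (idle)
t=20: (idle)

context switches = 4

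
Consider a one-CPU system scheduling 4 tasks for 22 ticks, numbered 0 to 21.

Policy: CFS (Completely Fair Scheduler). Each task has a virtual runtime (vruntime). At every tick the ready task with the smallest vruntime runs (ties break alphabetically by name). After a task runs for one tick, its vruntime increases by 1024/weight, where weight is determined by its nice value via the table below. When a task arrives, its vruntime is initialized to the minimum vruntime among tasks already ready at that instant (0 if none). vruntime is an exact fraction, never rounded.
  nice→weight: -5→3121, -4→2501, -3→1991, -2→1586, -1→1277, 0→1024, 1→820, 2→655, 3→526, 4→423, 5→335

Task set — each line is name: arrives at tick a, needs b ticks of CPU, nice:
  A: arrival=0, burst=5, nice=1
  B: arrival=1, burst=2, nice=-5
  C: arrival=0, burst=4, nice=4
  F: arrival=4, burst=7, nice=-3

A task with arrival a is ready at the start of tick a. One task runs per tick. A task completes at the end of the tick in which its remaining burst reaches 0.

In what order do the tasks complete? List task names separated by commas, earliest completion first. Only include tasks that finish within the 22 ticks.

completion order = B, F, A, C

t=0: vr[A=0 C=0] → run A
t=1: vr[A=256/205 B=0 C=0] → run B
t=2: vr[A=256/205 B=1024/3121 C=0] → run C
t=3: vr[A=256/205 B=1024/3121 C=1024/423] → run B
t=4: vr[A=256/205 C=1024/423 F=256/205] → run A
t=5: vr[A=512/205 C=1024/423 F=256/205] → run F
t=6: vr[A=512/205 C=1024/423 F=719616/408155] → run F
t=7: vr[A=512/205 C=1024/423 F=929536/408155] → run F
t=8: vr[A=512/205 C=1024/423 F=1139456/408155] → run C
t=9: vr[A=512/205 C=2048/423 F=1139456/408155] → run A
t=10: vr[A=768/205 C=2048/423 F=1139456/408155] → run F
t=11: vr[A=768/205 C=2048/423 F=1349376/408155] → run F
t=12: vr[A=768/205 C=2048/423 F=1559296/408155] → run A
t=13: vr[A=1024/205 C=2048/423 F=1559296/408155] → run F
t=14: vr[A=1024/205 C=2048/423 F=1769216/408155] → run F
t=15: vr[A=1024/205 C=2048/423] → run C
t=16: vr[A=1024/205 C=1024/141] → run A
t=17: vr[C=1024/141] → run C
t=18: (idle)
t=19: (idle)
t=20: (idle)
t=21: (idle)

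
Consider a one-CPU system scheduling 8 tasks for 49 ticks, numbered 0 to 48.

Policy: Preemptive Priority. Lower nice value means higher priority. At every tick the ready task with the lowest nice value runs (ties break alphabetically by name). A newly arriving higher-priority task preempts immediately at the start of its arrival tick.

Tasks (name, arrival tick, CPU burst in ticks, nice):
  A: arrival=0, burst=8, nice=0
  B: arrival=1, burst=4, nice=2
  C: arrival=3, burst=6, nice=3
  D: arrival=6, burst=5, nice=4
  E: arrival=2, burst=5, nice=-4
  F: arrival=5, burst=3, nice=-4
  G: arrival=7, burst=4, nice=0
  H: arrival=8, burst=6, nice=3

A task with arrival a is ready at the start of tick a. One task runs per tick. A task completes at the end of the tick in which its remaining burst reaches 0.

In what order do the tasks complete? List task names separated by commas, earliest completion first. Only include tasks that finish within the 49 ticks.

completion order = E, F, A, G, B, C, H, D

t=0: ready={A} → run A
t=1: ready={A,B} → run A
t=2: ready={A,B,E} → run E
t=3: ready={A,B,C,E} → run E
t=4: ready={A,B,C,E} → run E
t=5: ready={A,B,C,E,F} → run E
t=6: ready={A,B,C,D,E,F} → run E
t=7: ready={A,B,C,D,F,G} → run F
t=8: ready={A,B,C,D,F,G,H} → run F
t=9: ready={A,B,C,D,F,G,H} → run F
t=10: ready={A,B,C,D,G,H} → run A
t=11: ready={A,B,C,D,G,H} → run A
t=12: ready={A,B,C,D,G,H} → run A
t=13: ready={A,B,C,D,G,H} → run A
t=14: ready={A,B,C,D,G,H} → run A
t=15: ready={A,B,C,D,G,H} → run A
t=16: ready={B,C,D,G,H} → run G
t=17: ready={B,C,D,G,H} → run G
t=18: ready={B,C,D,G,H} → run G
t=19: ready={B,C,D,G,H} → run G
t=20: ready={B,C,D,H} → run B
t=21: ready={B,C,D,H} → run B
t=22: ready={B,C,D,H} → run B
t=23: ready={B,C,D,H} → run B
t=24: ready={C,D,H} → run C
t=25: ready={C,D,H} → run C
t=26: ready={C,D,H} → run C
t=27: ready={C,D,H} → run C
t=28: ready={C,D,H} → run C
t=29: ready={C,D,H} → run C
t=30: ready={D,H} → run H
t=31: ready={D,H} → run H
t=32: ready={D,H} → run H
t=33: ready={D,H} → run H
t=34: ready={D,H} → run H
t=35: ready={D,H} → run H
t=36: ready={D} → run D
t=37: ready={D} → run D
t=38: ready={D} → run D
t=39: ready={D} → run D
t=40: ready={D} → run D
t=41: (idle)
t=42: (idle)
t=43: (idle)
t=44: (idle)
t=45: (idle)
t=46: (idle)
t=47: (idle)
t=48: (idle)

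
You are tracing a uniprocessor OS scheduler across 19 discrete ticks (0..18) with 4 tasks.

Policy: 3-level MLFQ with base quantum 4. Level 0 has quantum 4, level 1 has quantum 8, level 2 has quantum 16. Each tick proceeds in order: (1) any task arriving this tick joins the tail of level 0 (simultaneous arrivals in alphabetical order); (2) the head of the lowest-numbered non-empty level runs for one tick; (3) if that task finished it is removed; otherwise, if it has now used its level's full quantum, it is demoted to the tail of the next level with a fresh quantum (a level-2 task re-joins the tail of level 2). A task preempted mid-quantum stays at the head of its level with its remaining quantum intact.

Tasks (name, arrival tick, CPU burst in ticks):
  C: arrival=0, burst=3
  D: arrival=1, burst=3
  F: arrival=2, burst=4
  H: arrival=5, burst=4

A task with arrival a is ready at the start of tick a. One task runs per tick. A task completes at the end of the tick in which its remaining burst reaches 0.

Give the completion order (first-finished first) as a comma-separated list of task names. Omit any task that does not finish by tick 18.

completion order = C, D, F, H

t=0: L0/L1/L2 = C/-/- → run C
t=1: L0/L1/L2 = CD/-/- → run C
t=2: L0/L1/L2 = CDF/-/- → run C
t=3: L0/L1/L2 = DF/-/- → run D
t=4: L0/L1/L2 = DF/-/- → run D
t=5: L0/L1/L2 = DFH/-/- → run D
t=6: L0/L1/L2 = FH/-/- → run F
t=7: L0/L1/L2 = FH/-/- → run F
t=8: L0/L1/L2 = FH/-/- → run F
t=9: L0/L1/L2 = FH/-/- → run F
t=10: L0/L1/L2 = H/-/- → run H
t=11: L0/L1/L2 = H/-/- → run H
t=12: L0/L1/L2 = H/-/- → run H
t=13: L0/L1/L2 = H/-/- → run H
t=14: (idle)
t=15: (idle)
t=16: (idle)
t=17: (idle)
t=18: (idle)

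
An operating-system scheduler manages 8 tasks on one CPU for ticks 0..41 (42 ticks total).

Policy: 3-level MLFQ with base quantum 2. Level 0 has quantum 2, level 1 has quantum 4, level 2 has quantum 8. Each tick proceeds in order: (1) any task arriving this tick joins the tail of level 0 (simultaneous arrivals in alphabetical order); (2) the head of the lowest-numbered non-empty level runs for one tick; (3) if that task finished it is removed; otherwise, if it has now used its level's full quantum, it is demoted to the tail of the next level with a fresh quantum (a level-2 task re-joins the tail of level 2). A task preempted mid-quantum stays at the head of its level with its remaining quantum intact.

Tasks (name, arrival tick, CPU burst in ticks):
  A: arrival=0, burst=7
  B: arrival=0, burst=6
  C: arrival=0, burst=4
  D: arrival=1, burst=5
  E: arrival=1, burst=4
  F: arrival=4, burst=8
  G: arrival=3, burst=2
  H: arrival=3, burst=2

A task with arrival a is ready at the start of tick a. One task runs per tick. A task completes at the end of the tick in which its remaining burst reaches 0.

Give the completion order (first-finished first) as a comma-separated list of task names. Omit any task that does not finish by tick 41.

t=0: L0/L1/L2 = ABC/-/- → run A
t=1: L0/L1/L2 = ABCDE/-/- → run A
t=2: L0/L1/L2 = BCDE/A/- → run B
t=3: L0/L1/L2 = BCDEGH/A/- → run B
t=4: L0/L1/L2 = CDEGHF/AB/- → run C
t=5: L0/L1/L2 = CDEGHF/AB/- → run C
t=6: L0/L1/L2 = DEGHF/ABC/- → run D
t=7: L0/L1/L2 = DEGHF/ABC/- → run D
t=8: L0/L1/L2 = EGHF/ABCD/- → run E
t=9: L0/L1/L2 = EGHF/ABCD/- → run E
t=10: L0/L1/L2 = GHF/ABCDE/- → run G
t=11: L0/L1/L2 = GHF/ABCDE/- → run G
t=12: L0/L1/L2 = HF/ABCDE/- → run H
t=13: L0/L1/L2 = HF/ABCDE/- → run H
t=14: L0/L1/L2 = F/ABCDE/- → run F
t=15: L0/L1/L2 = F/ABCDE/- → run F
t=16: L0/L1/L2 = -/ABCDEF/- → run A
t=17: L0/L1/L2 = -/ABCDEF/- → run A
t=18: L0/L1/L2 = -/ABCDEF/- → run A
t=19: L0/L1/L2 = -/ABCDEF/- → run A
t=20: L0/L1/L2 = -/BCDEF/A → run B
t=21: L0/L1/L2 = -/BCDEF/A → run B
t=22: L0/L1/L2 = -/BCDEF/A → run B
t=23: L0/L1/L2 = -/BCDEF/A → run B
t=24: L0/L1/L2 = -/CDEF/A → run C
t=25: L0/L1/L2 = -/CDEF/A → run C
t=26: L0/L1/L2 = -/DEF/A → run D
t=27: L0/L1/L2 = -/DEF/A → run D
t=28: L0/L1/L2 = -/DEF/A → run D
t=29: L0/L1/L2 = -/EF/A → run E
t=30: L0/L1/L2 = -/EF/A → run E
t=31: L0/L1/L2 = -/F/A → run F
t=32: L0/L1/L2 = -/F/A → run F
t=33: L0/L1/L2 = -/F/A → run F
t=34: L0/L1/L2 = -/F/A → run F
t=35: L0/L1/L2 = -/-/AF → run A
t=36: L0/L1/L2 = -/-/F → run F
t=37: L0/L1/L2 = -/-/F → run F
t=38: (idle)
t=39: (idle)
t=40: (idle)
t=41: (idle)

completion order = G, H, B, C, D, E, A, F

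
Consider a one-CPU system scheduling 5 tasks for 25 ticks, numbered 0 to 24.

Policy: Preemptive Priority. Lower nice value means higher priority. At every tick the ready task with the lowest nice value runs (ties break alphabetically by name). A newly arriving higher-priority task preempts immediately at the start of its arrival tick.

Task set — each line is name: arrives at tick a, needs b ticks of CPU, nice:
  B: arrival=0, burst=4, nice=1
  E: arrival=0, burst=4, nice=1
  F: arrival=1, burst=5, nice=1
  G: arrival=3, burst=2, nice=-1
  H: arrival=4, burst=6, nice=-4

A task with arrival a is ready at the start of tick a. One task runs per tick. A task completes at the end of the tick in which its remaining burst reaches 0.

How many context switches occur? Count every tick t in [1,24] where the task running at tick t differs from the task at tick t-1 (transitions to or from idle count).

context switches = 7

t=0: ready={B,E} → run B
t=1: ready={B,E,F} → run B
t=2: ready={B,E,F} → run B
t=3: ready={B,E,F,G} → run G
t=4: ready={B,E,F,G,H} → run H
t=5: ready={B,E,F,G,H} → run H
t=6: ready={B,E,F,G,H} → run H
t=7: ready={B,E,F,G,H} → run H
t=8: ready={B,E,F,G,H} → run H
t=9: ready={B,E,F,G,H} → run H
t=10: ready={B,E,F,G} → run G
t=11: ready={B,E,F} → run B
t=12: ready={E,F} → run E
t=13: ready={E,F} → run E
t=14: ready={E,F} → run E
t=15: ready={E,F} → run E
t=16: ready={F} → run F
t=17: ready={F} → run F
t=18: ready={F} → run F
t=19: ready={F} → run F
t=20: ready={F} → run F
t=21: (idle)
t=22: (idle)
t=23: (idle)
t=24: (idle)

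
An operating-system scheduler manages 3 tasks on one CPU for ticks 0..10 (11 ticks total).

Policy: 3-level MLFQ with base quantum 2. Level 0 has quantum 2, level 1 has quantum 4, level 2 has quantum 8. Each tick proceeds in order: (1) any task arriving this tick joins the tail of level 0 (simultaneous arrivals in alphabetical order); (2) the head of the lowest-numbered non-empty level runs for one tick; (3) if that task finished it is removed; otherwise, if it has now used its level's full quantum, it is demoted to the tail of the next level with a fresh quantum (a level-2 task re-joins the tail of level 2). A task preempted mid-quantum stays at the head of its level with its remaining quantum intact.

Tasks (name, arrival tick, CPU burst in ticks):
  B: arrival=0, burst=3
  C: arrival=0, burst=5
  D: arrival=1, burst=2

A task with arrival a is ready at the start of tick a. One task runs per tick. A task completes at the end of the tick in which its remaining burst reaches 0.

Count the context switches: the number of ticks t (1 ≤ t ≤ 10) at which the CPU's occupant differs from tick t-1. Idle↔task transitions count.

t=0: L0/L1/L2 = BC/-/- → run B
t=1: L0/L1/L2 = BCD/-/- → run B
t=2: L0/L1/L2 = CD/B/- → run C
t=3: L0/L1/L2 = CD/B/- → run C
t=4: L0/L1/L2 = D/BC/- → run D
t=5: L0/L1/L2 = D/BC/- → run D
t=6: L0/L1/L2 = -/BC/- → run B
t=7: L0/L1/L2 = -/C/- → run C
t=8: L0/L1/L2 = -/C/- → run C
t=9: L0/L1/L2 = -/C/- → run C
t=10: (idle)

context switches = 5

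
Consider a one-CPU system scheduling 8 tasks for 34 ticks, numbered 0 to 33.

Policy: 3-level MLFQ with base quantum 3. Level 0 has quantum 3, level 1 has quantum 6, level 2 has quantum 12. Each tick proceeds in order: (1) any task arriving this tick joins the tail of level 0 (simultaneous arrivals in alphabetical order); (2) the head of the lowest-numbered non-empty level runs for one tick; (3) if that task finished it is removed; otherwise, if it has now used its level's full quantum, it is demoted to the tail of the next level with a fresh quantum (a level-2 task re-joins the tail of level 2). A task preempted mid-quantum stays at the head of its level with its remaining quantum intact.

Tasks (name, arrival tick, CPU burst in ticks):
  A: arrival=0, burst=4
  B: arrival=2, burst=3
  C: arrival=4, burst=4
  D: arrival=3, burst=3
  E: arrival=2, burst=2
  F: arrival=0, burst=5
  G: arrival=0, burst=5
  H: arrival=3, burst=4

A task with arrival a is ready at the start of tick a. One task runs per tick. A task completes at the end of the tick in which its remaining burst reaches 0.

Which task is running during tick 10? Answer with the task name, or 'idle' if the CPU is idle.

running at tick 10 = B

t=0: L0/L1/L2 = AFG/-/- → run A
t=1: L0/L1/L2 = AFG/-/- → run A
t=2: L0/L1/L2 = AFGBE/-/- → run A
t=3: L0/L1/L2 = FGBEDH/A/- → run F
t=4: L0/L1/L2 = FGBEDHC/A/- → run F
t=5: L0/L1/L2 = FGBEDHC/A/- → run F
t=6: L0/L1/L2 = GBEDHC/AF/- → run G
t=7: L0/L1/L2 = GBEDHC/AF/- → run G
t=8: L0/L1/L2 = GBEDHC/AF/- → run G
t=9: L0/L1/L2 = BEDHC/AFG/- → run B
t=10: L0/L1/L2 = BEDHC/AFG/- → run B
t=11: L0/L1/L2 = BEDHC/AFG/- → run B
t=12: L0/L1/L2 = EDHC/AFG/- → run E
t=13: L0/L1/L2 = EDHC/AFG/- → run E
t=14: L0/L1/L2 = DHC/AFG/- → run D
t=15: L0/L1/L2 = DHC/AFG/- → run D
t=16: L0/L1/L2 = DHC/AFG/- → run D
t=17: L0/L1/L2 = HC/AFG/- → run H
t=18: L0/L1/L2 = HC/AFG/- → run H
t=19: L0/L1/L2 = HC/AFG/- → run H
t=20: L0/L1/L2 = C/AFGH/- → run C
t=21: L0/L1/L2 = C/AFGH/- → run C
t=22: L0/L1/L2 = C/AFGH/- → run C
t=23: L0/L1/L2 = -/AFGHC/- → run A
t=24: L0/L1/L2 = -/FGHC/- → run F
t=25: L0/L1/L2 = -/FGHC/- → run F
t=26: L0/L1/L2 = -/GHC/- → run G
t=27: L0/L1/L2 = -/GHC/- → run G
t=28: L0/L1/L2 = -/HC/- → run H
t=29: L0/L1/L2 = -/C/- → run C
t=30: (idle)
t=31: (idle)
t=32: (idle)
t=33: (idle)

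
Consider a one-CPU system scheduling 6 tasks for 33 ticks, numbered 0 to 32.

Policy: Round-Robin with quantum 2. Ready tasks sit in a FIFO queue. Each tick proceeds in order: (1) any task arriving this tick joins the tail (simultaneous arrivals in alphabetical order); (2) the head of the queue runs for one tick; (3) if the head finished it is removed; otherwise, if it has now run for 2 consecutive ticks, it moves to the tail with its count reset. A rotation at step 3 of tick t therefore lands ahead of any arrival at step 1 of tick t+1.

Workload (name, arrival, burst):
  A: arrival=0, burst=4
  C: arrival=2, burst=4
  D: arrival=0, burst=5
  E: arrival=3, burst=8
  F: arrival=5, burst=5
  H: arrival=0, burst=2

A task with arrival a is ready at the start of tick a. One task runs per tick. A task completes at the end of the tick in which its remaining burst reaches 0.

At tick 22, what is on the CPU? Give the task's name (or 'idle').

t=0: queue=[A,D,H] q_used=0 → run A
t=1: queue=[A,D,H] q_used=1 → run A
t=2: queue=[D,H,A,C] q_used=0 → run D
t=3: queue=[D,H,A,C,E] q_used=1 → run D
t=4: queue=[H,A,C,E,D] q_used=0 → run H
t=5: queue=[H,A,C,E,D,F] q_used=1 → run H
t=6: queue=[A,C,E,D,F] q_used=0 → run A
t=7: queue=[A,C,E,D,F] q_used=1 → run A
t=8: queue=[C,E,D,F] q_used=0 → run C
t=9: queue=[C,E,D,F] q_used=1 → run C
t=10: queue=[E,D,F,C] q_used=0 → run E
t=11: queue=[E,D,F,C] q_used=1 → run E
t=12: queue=[D,F,C,E] q_used=0 → run D
t=13: queue=[D,F,C,E] q_used=1 → run D
t=14: queue=[F,C,E,D] q_used=0 → run F
t=15: queue=[F,C,E,D] q_used=1 → run F
t=16: queue=[C,E,D,F] q_used=0 → run C
t=17: queue=[C,E,D,F] q_used=1 → run C
t=18: queue=[E,D,F] q_used=0 → run E
t=19: queue=[E,D,F] q_used=1 → run E
t=20: queue=[D,F,E] q_used=0 → run D
t=21: queue=[F,E] q_used=0 → run F
t=22: queue=[F,E] q_used=1 → run F
t=23: queue=[E,F] q_used=0 → run E
t=24: queue=[E,F] q_used=1 → run E
t=25: queue=[F,E] q_used=0 → run F
t=26: queue=[E] q_used=0 → run E
t=27: queue=[E] q_used=1 → run E
t=28: (idle)
t=29: (idle)
t=30: (idle)
t=31: (idle)
t=32: (idle)

running at tick 22 = F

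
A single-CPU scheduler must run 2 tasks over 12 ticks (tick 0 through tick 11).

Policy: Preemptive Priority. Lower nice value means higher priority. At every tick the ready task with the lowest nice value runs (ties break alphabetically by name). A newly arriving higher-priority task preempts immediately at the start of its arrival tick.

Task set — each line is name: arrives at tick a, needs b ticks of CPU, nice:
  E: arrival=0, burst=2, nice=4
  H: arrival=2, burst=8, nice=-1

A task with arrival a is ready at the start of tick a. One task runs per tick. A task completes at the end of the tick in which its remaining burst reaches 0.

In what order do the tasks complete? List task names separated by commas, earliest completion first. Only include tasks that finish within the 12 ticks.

completion order = E, H

t=0: ready={E} → run E
t=1: ready={E} → run E
t=2: ready={H} → run H
t=3: ready={H} → run H
t=4: ready={H} → run H
t=5: ready={H} → run H
t=6: ready={H} → run H
t=7: ready={H} → run H
t=8: ready={H} → run H
t=9: ready={H} → run H
t=10: (idle)
t=11: (idle)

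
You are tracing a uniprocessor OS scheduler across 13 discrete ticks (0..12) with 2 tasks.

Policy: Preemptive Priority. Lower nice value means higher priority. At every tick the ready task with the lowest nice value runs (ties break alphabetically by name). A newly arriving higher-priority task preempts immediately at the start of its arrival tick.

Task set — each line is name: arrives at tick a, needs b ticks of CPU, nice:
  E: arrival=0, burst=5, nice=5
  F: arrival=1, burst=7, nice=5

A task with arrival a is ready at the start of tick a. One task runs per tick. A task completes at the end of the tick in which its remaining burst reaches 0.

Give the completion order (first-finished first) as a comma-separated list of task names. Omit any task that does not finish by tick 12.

t=0: ready={E} → run E
t=1: ready={E,F} → run E
t=2: ready={E,F} → run E
t=3: ready={E,F} → run E
t=4: ready={E,F} → run E
t=5: ready={F} → run F
t=6: ready={F} → run F
t=7: ready={F} → run F
t=8: ready={F} → run F
t=9: ready={F} → run F
t=10: ready={F} → run F
t=11: ready={F} → run F
t=12: (idle)

completion order = E, F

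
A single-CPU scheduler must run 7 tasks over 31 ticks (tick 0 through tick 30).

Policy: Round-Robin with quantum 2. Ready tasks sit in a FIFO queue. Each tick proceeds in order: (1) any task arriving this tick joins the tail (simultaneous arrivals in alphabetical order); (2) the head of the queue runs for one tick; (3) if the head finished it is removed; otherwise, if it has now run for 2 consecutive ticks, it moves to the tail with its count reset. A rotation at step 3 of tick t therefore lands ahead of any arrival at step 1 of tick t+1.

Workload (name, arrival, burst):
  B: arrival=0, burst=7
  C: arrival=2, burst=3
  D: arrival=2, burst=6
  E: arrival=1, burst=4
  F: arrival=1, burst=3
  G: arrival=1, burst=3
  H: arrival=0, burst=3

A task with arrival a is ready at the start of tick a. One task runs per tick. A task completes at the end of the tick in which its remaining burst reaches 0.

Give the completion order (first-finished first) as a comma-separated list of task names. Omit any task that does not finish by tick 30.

completion order = H, E, F, G, C, B, D

t=0: queue=[B,H] q_used=0 → run B
t=1: queue=[B,H,E,F,G] q_used=1 → run B
t=2: queue=[H,E,F,G,B,C,D] q_used=0 → run H
t=3: queue=[H,E,F,G,B,C,D] q_used=1 → run H
t=4: queue=[E,F,G,B,C,D,H] q_used=0 → run E
t=5: queue=[E,F,G,B,C,D,H] q_used=1 → run E
t=6: queue=[F,G,B,C,D,H,E] q_used=0 → run F
t=7: queue=[F,G,B,C,D,H,E] q_used=1 → run F
t=8: queue=[G,B,C,D,H,E,F] q_used=0 → run G
t=9: queue=[G,B,C,D,H,E,F] q_used=1 → run G
t=10: queue=[B,C,D,H,E,F,G] q_used=0 → run B
t=11: queue=[B,C,D,H,E,F,G] q_used=1 → run B
t=12: queue=[C,D,H,E,F,G,B] q_used=0 → run C
t=13: queue=[C,D,H,E,F,G,B] q_used=1 → run C
t=14: queue=[D,H,E,F,G,B,C] q_used=0 → run D
t=15: queue=[D,H,E,F,G,B,C] q_used=1 → run D
t=16: queue=[H,E,F,G,B,C,D] q_used=0 → run H
t=17: queue=[E,F,G,B,C,D] q_used=0 → run E
t=18: queue=[E,F,G,B,C,D] q_used=1 → run E
t=19: queue=[F,G,B,C,D] q_used=0 → run F
t=20: queue=[G,B,C,D] q_used=0 → run G
t=21: queue=[B,C,D] q_used=0 → run B
t=22: queue=[B,C,D] q_used=1 → run B
t=23: queue=[C,D,B] q_used=0 → run C
t=24: queue=[D,B] q_used=0 → run D
t=25: queue=[D,B] q_used=1 → run D
t=26: queue=[B,D] q_used=0 → run B
t=27: queue=[D] q_used=0 → run D
t=28: queue=[D] q_used=1 → run D
t=29: (idle)
t=30: (idle)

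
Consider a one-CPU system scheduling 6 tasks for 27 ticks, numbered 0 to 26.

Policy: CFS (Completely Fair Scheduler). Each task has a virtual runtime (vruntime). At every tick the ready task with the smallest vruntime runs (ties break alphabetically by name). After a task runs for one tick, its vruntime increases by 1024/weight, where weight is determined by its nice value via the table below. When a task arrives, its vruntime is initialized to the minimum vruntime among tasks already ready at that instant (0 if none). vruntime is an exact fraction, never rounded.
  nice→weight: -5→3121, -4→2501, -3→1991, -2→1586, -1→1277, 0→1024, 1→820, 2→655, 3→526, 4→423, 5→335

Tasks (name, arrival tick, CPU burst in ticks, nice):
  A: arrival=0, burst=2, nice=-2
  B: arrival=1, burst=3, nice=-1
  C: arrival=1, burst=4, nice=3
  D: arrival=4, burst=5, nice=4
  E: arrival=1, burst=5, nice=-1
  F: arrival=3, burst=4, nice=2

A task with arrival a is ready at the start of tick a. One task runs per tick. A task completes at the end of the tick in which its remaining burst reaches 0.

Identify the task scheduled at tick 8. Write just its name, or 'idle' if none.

running at tick 8 = E

t=0: vr[A=0] → run A
t=1: vr[A=512/793 B=512/793 C=512/793 E=512/793] → run A
t=2: vr[B=512/793 C=512/793 E=512/793] → run B
t=3: vr[B=1465856/1012661 C=512/793 E=512/793 F=512/793] → run C
t=4: vr[B=1465856/1012661 C=540672/208559 D=512/793 E=512/793 F=512/793] → run D
t=5: vr[B=1465856/1012661 C=540672/208559 D=1028608/335439 E=512/793 F=512/793] → run E
t=6: vr[B=1465856/1012661 C=540672/208559 D=1028608/335439 E=1465856/1012661 F=512/793] → run F
t=7: vr[B=1465856/1012661 C=540672/208559 D=1028608/335439 E=1465856/1012661 F=1147392/519415] → run B
t=8: vr[B=2277888/1012661 C=540672/208559 D=1028608/335439 E=1465856/1012661 F=1147392/519415] → run E
t=9: vr[B=2277888/1012661 C=540672/208559 D=1028608/335439 E=2277888/1012661 F=1147392/519415] → run F
t=10: vr[B=2277888/1012661 C=540672/208559 D=1028608/335439 E=2277888/1012661 F=1959424/519415] → run B
t=11: vr[C=540672/208559 D=1028608/335439 E=2277888/1012661 F=1959424/519415] → run E
t=12: vr[C=540672/208559 D=1028608/335439 E=3089920/1012661 F=1959424/519415] → run C
t=13: vr[C=946688/208559 D=1028608/335439 E=3089920/1012661 F=1959424/519415] → run E
t=14: vr[C=946688/208559 D=1028608/335439 E=3901952/1012661 F=1959424/519415] → run D
t=15: vr[C=946688/208559 D=1840640/335439 E=3901952/1012661 F=1959424/519415] → run F
t=16: vr[C=946688/208559 D=1840640/335439 E=3901952/1012661 F=2771456/519415] → run E
t=17: vr[C=946688/208559 D=1840640/335439 F=2771456/519415] → run C
t=18: vr[C=1352704/208559 D=1840640/335439 F=2771456/519415] → run F
t=19: vr[C=1352704/208559 D=1840640/335439] → run D
t=20: vr[C=1352704/208559 D=884224/111813] → run C
t=21: vr[D=884224/111813] → run D
t=22: vr[D=3464704/335439] → run D
t=23: (idle)
t=24: (idle)
t=25: (idle)
t=26: (idle)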